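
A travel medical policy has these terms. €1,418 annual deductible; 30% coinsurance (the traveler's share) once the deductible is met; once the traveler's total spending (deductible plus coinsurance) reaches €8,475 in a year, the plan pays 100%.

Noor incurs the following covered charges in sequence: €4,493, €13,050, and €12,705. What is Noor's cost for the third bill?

€2,219.50

Claim 1 — €4,493: €1,418 finishes the deductible; €3,075 goes to coinsurance; traveler's 30% is €922.50. Cost to traveler: €2,340.50. OOP to date €2,340.50.
Claim 2 — €13,050: 30% coinsurance on €13,050 = €3,915. Traveler owes €3,915 (running OOP €6,255.50).
Claim 3 — €12,705: 30% coinsurance on €12,705 = €3,811.50. Adding that to €6,255.50 gives €10,067, past the €8,475 cap; traveler pays only €8,475 − €6,255.50 = €2,219.50.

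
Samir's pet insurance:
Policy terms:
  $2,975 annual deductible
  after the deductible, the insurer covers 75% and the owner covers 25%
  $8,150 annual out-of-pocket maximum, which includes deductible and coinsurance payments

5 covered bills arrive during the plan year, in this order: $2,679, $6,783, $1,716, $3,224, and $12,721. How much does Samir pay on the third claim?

Claim 1 — $2,679: entire amount goes to the deductible. Cost to owner: $2,679. OOP to date $2,679.
Claim 2 — $6,783: $296 finishes the deductible; $6,487 goes to coinsurance; coinsurance $6,487 × 25% = $1,621.75. Cost to owner: $1,917.75. OOP to date $4,596.75.
Claim 3 — $1,716: 25% coinsurance on $1,716 = $429. Owner pays $429; OOP now $5,025.75.

$429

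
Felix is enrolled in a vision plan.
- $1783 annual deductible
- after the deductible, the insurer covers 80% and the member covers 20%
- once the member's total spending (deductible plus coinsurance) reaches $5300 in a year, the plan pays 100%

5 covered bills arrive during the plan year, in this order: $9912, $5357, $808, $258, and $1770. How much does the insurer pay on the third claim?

$646.40

Claim 1 — $9912: $1783 to deductible, leaving $8129; 20% of $8129 = $1625.80. Member owes $3408.80 (running OOP $3408.80). Insurer: $9912 − $3408.80 = $6503.20.
Claim 2 — $5357: 20% coinsurance on $5357 = $1071.40. Member pays $1071.40; OOP now $4480.20. Plan pays $5357 − $1071.40 = $4285.60.
Claim 3 — $808: 20% coinsurance on $808 = $161.60. Member owes $161.60 (running OOP $4641.80). Plan pays $808 − $161.60 = $646.40.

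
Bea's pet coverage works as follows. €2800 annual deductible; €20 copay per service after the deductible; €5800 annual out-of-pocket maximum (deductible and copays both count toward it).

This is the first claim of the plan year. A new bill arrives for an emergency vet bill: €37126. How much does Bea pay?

Nothing has been paid toward the €2800 deductible, so the first €2800 of this charge is applied there.
After the €2800 deductible portion, €37126 − €2800 = €34326 is subject to the copay.
Copay on this service: €20.
That puts the owner's cost at €2800 + €20 = €2820 before any cap.
Year-to-date out-of-pocket becomes €0 + €2820 = €2820, still under the €5800 maximum, so no cap applies.

€2820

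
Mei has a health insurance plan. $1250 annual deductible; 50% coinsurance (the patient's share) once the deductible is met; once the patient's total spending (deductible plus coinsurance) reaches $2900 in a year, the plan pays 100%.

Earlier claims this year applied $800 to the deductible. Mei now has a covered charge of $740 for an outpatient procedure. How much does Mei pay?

Deductible still to meet: $1250 − $800 = $450.
After the $450 deductible portion, $740 − $450 = $290 is subject to coinsurance.
Coinsurance: $290 × 50% = $145.
Patient responsibility before any cap: $450 + $145 = $595.
Cumulative spending $800 + $595 = $1395 stays under the $2900 maximum.

$595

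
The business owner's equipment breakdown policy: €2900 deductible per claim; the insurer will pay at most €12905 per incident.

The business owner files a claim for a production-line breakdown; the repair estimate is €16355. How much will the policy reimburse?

€12905

After the deductible, €16355 − €2900 = €13455 remains.
The €12905 per-incident cap binds; insurer pays €12905.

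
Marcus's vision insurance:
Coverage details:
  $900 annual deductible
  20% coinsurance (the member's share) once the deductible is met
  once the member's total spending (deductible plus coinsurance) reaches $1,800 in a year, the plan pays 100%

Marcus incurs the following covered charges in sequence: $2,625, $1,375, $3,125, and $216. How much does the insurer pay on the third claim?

Claim 1 ($2,625): $900 to deductible, leaving $1,725; 20% of $1,725 = $345. Member owes $1,245 (running OOP $1,245). Plan pays $2,625 − $1,245 = $1,380.
Claim 2 ($1,375): deductible already satisfied, so member's share is 20% × $1,375 = $275. Member owes $275 (running OOP $1,520). Insurer: $1,375 − $275 = $1,100.
Claim 3 ($3,125): 20% coinsurance on $3,125 = $625. Adding that to $1,520 gives $2,145, past the $1,800 cap; member pays only $1,800 − $1,520 = $280. Insurer: $3,125 − $280 = $2,845.

$2,845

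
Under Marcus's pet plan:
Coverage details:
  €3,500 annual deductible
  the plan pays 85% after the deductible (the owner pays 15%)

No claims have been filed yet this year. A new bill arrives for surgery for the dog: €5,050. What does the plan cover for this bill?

Nothing has been paid toward the €3,500 deductible, so the first €3,500 of this charge is applied there.
The remaining €1,550 (= €5,050 − €3,500) moves to coinsurance.
Owner's 15% share of €1,550 is €232.50.
That puts the owner's cost at €3,500 + €232.50 = €3,732.50.
Insurer pays the balance: €5,050 − €3,732.50 = €1,317.50.

€1,317.50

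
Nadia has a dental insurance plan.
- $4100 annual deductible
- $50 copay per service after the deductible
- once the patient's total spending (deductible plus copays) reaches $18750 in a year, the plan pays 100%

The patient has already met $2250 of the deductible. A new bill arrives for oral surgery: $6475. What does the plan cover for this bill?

$4575

$2250 of the $4100 deductible is already met, leaving $1850.
The remaining $4625 (= $6475 − $1850) moves to the copay.
Copay on this service: $50.
Patient responsibility before any cap: $1850 + $50 = $1900.
Year-to-date out-of-pocket becomes $2250 + $1900 = $4150, still under the $18750 maximum, so no cap applies.
Insurer pays the balance: $6475 − $1900 = $4575.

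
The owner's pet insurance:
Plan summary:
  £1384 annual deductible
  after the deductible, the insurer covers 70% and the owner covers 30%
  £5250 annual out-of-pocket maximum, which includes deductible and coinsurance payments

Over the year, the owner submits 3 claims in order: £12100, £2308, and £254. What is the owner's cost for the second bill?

#1 (£12100): £1384 finishes the deductible; £10716 goes to coinsurance; owner's 30% is £3214.80. Cost to owner: £4598.80. OOP to date £4598.80.
#2 (£2308): 30% coinsurance on £2308 = £692.40. Adding that to £4598.80 gives £5291.20, past the £5250 cap; owner pays only £5250 − £4598.80 = £651.20.

£651.20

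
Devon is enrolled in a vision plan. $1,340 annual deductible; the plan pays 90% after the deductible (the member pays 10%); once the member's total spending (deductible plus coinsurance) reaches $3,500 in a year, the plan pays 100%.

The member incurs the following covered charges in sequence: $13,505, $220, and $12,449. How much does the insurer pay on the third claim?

$11,527.50

Bill 1, $13,505: $1,340 to deductible, leaving $12,165; coinsurance $12,165 × 10% = $1,216.50. Member pays $2,556.50; OOP now $2,556.50. Plan pays $13,505 − $2,556.50 = $10,948.50.
Bill 2, $220: deductible met; 10% of $220 = $22. Member pays $22; OOP now $2,578.50. Plan pays $220 − $22 = $198.
Bill 3, $12,449: deductible met; 10% of $12,449 = $1,244.90. OOP would hit $3,823.40 > $3,500, so the cap limits the member to $3,500 − $2,578.50 = $921.50. Insurer: $12,449 − $921.50 = $11,527.50.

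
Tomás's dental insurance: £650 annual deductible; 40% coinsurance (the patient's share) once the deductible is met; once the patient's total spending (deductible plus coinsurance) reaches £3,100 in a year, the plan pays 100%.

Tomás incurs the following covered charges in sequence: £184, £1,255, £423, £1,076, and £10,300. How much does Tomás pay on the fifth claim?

£1,534.80

Bill 1, £184: entire amount goes to the deductible. Cost to patient: £184. OOP to date £184.
Bill 2, £1,255: £466 finishes the deductible; £789 goes to coinsurance; patient's 40% is £315.60. Cost to patient: £781.60. OOP to date £965.60.
Bill 3, £423: 40% coinsurance on £423 = £169.20. Cost to patient: £169.20. OOP to date £1,134.80.
Bill 4, £1,076: deductible met; 40% of £1,076 = £430.40. Patient owes £430.40 (running OOP £1,565.20).
Bill 5, £10,300: deductible met; 40% of £10,300 = £4,120. OOP would hit £5,685.20 > £3,100, so the cap limits the patient to £3,100 − £1,565.20 = £1,534.80.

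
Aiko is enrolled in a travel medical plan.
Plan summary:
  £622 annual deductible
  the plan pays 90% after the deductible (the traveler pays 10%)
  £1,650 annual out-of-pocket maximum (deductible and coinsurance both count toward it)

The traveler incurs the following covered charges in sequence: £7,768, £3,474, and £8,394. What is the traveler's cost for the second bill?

£313.40

Claim 1 (£7,768): deductible takes £622, £7,146 remains; coinsurance £7,146 × 10% = £714.60. Cost to traveler: £1,336.60. OOP to date £1,336.60.
Claim 2 (£3,474): deductible met; 10% of £3,474 = £347.40. That would push OOP to £1,684, over the £1,650 cap, so traveler pays £1,650 − £1,336.60 = £313.40.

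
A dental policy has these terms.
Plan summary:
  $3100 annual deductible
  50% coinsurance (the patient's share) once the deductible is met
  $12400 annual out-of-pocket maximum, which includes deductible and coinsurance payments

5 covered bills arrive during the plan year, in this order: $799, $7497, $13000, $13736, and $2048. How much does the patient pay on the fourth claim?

Bill 1, $799: entire amount goes to the deductible. Patient pays $799; OOP now $799.
Bill 2, $7497: deductible takes $2301, $5196 remains; coinsurance $5196 × 50% = $2598. Cost to patient: $4899. OOP to date $5698.
Bill 3, $13000: 50% coinsurance on $13000 = $6500. Patient pays $6500; OOP now $12198.
Bill 4, $13736: 50% coinsurance on $13736 = $6868. That would push OOP to $19066, over the $12400 cap, so patient pays $12400 − $12198 = $202.

$202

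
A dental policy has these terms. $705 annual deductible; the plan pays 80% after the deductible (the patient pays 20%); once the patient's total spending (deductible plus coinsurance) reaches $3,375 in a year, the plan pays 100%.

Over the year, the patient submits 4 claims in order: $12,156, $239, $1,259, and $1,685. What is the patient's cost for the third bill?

$251.80

Claim 1 ($12,156): $705 finishes the deductible; $11,451 goes to coinsurance; 20% of $11,451 = $2,290.20. Patient owes $2,995.20 (running OOP $2,995.20).
Claim 2 ($239): deductible met; 20% of $239 = $47.80. Cost to patient: $47.80. OOP to date $3,043.
Claim 3 ($1,259): deductible met; 20% of $1,259 = $251.80. Patient pays $251.80; OOP now $3,294.80.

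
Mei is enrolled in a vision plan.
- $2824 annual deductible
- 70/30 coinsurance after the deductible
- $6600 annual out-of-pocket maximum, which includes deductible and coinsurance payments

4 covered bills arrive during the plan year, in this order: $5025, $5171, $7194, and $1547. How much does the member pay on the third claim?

#1 ($5025): $2824 to deductible, leaving $2201; member's 30% is $660.30. Member pays $3484.30; OOP now $3484.30.
#2 ($5171): deductible already satisfied, so member's share is 30% × $5171 = $1551.30. Member owes $1551.30 (running OOP $5035.60).
#3 ($7194): deductible already satisfied, so member's share is 30% × $7194 = $2158.20. Adding that to $5035.60 gives $7193.80, past the $6600 cap; member pays only $6600 − $5035.60 = $1564.40.

$1564.40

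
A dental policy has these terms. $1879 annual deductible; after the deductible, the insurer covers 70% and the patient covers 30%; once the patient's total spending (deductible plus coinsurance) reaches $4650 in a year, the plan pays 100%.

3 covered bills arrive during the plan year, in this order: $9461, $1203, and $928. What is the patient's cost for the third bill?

Claim 1 ($9461): deductible takes $1879, $7582 remains; 30% of $7582 = $2274.60. Cost to patient: $4153.60. OOP to date $4153.60.
Claim 2 ($1203): 30% coinsurance on $1203 = $360.90. Patient pays $360.90; OOP now $4514.50.
Claim 3 ($928): deductible met; 30% of $928 = $278.40. Adding that to $4514.50 gives $4792.90, past the $4650 cap; patient pays only $4650 − $4514.50 = $135.50.

$135.50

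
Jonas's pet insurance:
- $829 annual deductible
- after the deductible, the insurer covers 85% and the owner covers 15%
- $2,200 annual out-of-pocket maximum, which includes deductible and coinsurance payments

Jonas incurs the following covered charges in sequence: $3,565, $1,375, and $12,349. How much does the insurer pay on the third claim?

Bill 1, $3,565: $829 to deductible, leaving $2,736; coinsurance $2,736 × 15% = $410.40. Cost to owner: $1,239.40. OOP to date $1,239.40. Plan pays $3,565 − $1,239.40 = $2,325.60.
Bill 2, $1,375: 15% coinsurance on $1,375 = $206.25. Owner pays $206.25; OOP now $1,445.65. Insurer: $1,375 − $206.25 = $1,168.75.
Bill 3, $12,349: 15% coinsurance on $12,349 = $1,852.35. OOP would hit $3,298 > $2,200, so the cap limits the owner to $2,200 − $1,445.65 = $754.35. Insurer: $12,349 − $754.35 = $11,594.65.

$11,594.65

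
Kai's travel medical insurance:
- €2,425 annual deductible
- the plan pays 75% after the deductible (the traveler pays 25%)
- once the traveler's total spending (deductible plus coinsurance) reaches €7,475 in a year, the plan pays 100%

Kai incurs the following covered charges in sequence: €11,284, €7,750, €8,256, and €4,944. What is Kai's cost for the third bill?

Claim 1 (€11,284): deductible takes €2,425, €8,859 remains; traveler's 25% is €2,214.75. Cost to traveler: €4,639.75. OOP to date €4,639.75.
Claim 2 (€7,750): deductible met; 25% of €7,750 = €1,937.50. Cost to traveler: €1,937.50. OOP to date €6,577.25.
Claim 3 (€8,256): 25% coinsurance on €8,256 = €2,064. OOP would hit €8,641.25 > €7,475, so the cap limits the traveler to €7,475 − €6,577.25 = €897.75.

€897.75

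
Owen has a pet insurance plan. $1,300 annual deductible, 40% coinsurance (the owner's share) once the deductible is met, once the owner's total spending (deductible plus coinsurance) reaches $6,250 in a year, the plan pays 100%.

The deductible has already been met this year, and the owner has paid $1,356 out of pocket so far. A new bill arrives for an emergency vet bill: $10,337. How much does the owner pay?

With the deductible met, the entire $10,337 is subject to coinsurance.
Owner's 40% share of $10,337 is $4,134.80.
Total out-of-pocket so far would be $1,356 + $4,134.80 = $5,490.80, below the $6,250 cap — no reduction.

$4,134.80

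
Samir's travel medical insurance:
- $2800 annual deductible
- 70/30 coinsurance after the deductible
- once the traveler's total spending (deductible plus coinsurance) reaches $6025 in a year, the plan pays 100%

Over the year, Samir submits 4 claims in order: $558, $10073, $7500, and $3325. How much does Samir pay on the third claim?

Bill 1, $558: all of it applies to the deductible. Traveler pays $558; OOP now $558.
Bill 2, $10073: $2242 to deductible, leaving $7831; 30% of $7831 = $2349.30. Cost to traveler: $4591.30. OOP to date $5149.30.
Bill 3, $7500: deductible met; 30% of $7500 = $2250. Adding that to $5149.30 gives $7399.30, past the $6025 cap; traveler pays only $6025 − $5149.30 = $875.70.

$875.70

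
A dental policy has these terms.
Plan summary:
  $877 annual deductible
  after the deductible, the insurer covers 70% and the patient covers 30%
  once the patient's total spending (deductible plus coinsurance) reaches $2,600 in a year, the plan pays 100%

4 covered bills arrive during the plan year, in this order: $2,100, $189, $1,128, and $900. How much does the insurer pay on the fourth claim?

Claim 1 ($2,100): $877 finishes the deductible; $1,223 goes to coinsurance; patient's 30% is $366.90. Patient pays $1,243.90; OOP now $1,243.90. Plan pays $2,100 − $1,243.90 = $856.10.
Claim 2 ($189): 30% coinsurance on $189 = $56.70. Patient owes $56.70 (running OOP $1,300.60). Plan pays $189 − $56.70 = $132.30.
Claim 3 ($1,128): deductible already satisfied, so patient's share is 30% × $1,128 = $338.40. Patient owes $338.40 (running OOP $1,639). Insurer: $1,128 − $338.40 = $789.60.
Claim 4 ($900): deductible met; 30% of $900 = $270. Patient owes $270 (running OOP $1,909). Insurer: $900 − $270 = $630.

$630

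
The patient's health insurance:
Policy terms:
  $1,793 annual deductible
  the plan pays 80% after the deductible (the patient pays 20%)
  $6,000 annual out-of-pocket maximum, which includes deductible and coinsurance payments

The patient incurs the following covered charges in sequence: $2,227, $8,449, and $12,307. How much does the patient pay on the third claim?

Claim 1 — $2,227: $1,793 finishes the deductible; $434 goes to coinsurance; patient's 20% is $86.80. Patient owes $1,879.80 (running OOP $1,879.80).
Claim 2 — $8,449: 20% coinsurance on $8,449 = $1,689.80. Patient pays $1,689.80; OOP now $3,569.60.
Claim 3 — $12,307: 20% coinsurance on $12,307 = $2,461.40. That would push OOP to $6,031, over the $6,000 cap, so patient pays $6,000 − $3,569.60 = $2,430.40.

$2,430.40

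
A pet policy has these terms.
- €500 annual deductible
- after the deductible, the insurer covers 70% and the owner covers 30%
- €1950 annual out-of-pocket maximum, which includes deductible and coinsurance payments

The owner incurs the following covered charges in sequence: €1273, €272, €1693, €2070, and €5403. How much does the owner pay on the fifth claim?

€7.60

Claim 1 (€1273): deductible takes €500, €773 remains; 30% of €773 = €231.90. Owner pays €731.90; OOP now €731.90.
Claim 2 (€272): deductible met; 30% of €272 = €81.60. Owner owes €81.60 (running OOP €813.50).
Claim 3 (€1693): 30% coinsurance on €1693 = €507.90. Cost to owner: €507.90. OOP to date €1321.40.
Claim 4 (€2070): 30% coinsurance on €2070 = €621. Owner owes €621 (running OOP €1942.40).
Claim 5 (€5403): deductible met; 30% of €5403 = €1620.90. OOP would hit €3563.30 > €1950, so the cap limits the owner to €1950 − €1942.40 = €7.60.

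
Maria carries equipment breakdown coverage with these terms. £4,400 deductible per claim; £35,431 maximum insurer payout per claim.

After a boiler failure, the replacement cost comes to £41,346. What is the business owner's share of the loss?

Less the £4,400 deductible: £41,346 − £4,400 = £36,946.
£36,946 exceeds the £35,431 limit, so the insurer pays the limit: £35,431.
The business owner bears the rest of the original loss: £41,346 − £35,431 = £5,915.

£5,915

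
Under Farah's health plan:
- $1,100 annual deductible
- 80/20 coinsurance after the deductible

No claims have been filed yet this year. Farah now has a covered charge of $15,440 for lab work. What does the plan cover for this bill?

Nothing has been paid toward the $1,100 deductible, so the first $1,100 of this charge is applied there.
After the $1,100 deductible portion, $15,440 − $1,100 = $14,340 is subject to coinsurance.
20% of $14,340 = $2,868 falls to the patient.
Patient responsibility: $1,100 + $2,868 = $3,968.
The plan picks up $15,440 − $3,968 = $11,472.

$11,472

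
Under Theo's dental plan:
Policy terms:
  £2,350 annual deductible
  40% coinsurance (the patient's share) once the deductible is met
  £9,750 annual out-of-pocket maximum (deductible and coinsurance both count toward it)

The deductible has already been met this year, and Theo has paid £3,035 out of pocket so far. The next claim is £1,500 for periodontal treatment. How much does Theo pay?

£600

With the deductible met, the entire £1,500 is subject to coinsurance.
Coinsurance: £1,500 × 40% = £600.
Year-to-date out-of-pocket becomes £3,035 + £600 = £3,635, still under the £9,750 maximum, so no cap applies.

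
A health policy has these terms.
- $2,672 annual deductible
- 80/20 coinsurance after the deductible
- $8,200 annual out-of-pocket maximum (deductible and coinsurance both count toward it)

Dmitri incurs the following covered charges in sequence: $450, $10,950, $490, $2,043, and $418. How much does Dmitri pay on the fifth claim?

$83.60

Claim 1 — $450: fully absorbed by the deductible. Patient owes $450 (running OOP $450).
Claim 2 — $10,950: $2,222 to deductible, leaving $8,728; patient's 20% is $1,745.60. Patient owes $3,967.60 (running OOP $4,417.60).
Claim 3 — $490: deductible already satisfied, so patient's share is 20% × $490 = $98. Cost to patient: $98. OOP to date $4,515.60.
Claim 4 — $2,043: 20% coinsurance on $2,043 = $408.60. Patient pays $408.60; OOP now $4,924.20.
Claim 5 — $418: 20% coinsurance on $418 = $83.60. Patient pays $83.60; OOP now $5,007.80.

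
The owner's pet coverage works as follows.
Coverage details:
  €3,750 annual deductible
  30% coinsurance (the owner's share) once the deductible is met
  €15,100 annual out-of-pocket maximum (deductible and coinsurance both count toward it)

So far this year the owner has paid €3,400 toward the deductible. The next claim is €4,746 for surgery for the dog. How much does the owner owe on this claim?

€1,668.80

Remaining deductible: €3,750 − €3,400 = €350.
The remaining €4,396 (= €4,746 − €350) moves to coinsurance.
Owner's 30% share of €4,396 is €1,318.80.
So the owner owes €350 + €1,318.80 = €1,668.80 before any cap.
Cumulative spending €3,400 + €1,668.80 = €5,068.80 stays under the €15,100 maximum.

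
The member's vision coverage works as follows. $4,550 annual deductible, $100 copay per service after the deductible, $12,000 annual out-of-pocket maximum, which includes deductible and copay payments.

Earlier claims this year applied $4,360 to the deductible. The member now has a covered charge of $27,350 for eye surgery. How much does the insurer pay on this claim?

$27,060

Remaining deductible: $4,550 − $4,360 = $190.
That leaves $27,350 − $190 = $27,160 for the copay.
Copay on this service: $100.
So the member owes $190 + $100 = $290 before any cap.
Cumulative spending $4,360 + $290 = $4,650 stays under the $12,000 maximum.
The plan picks up $27,350 − $290 = $27,060.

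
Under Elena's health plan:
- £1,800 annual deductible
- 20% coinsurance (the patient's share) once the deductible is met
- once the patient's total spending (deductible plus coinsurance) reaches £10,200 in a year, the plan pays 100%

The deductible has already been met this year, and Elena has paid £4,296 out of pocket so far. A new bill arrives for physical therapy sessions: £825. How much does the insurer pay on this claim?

£660

The deductible is already satisfied, so the full bill goes to coinsurance.
Coinsurance: £825 × 20% = £165.
Cumulative spending £4,296 + £165 = £4,461 stays under the £10,200 maximum.
The plan picks up £825 − £165 = £660.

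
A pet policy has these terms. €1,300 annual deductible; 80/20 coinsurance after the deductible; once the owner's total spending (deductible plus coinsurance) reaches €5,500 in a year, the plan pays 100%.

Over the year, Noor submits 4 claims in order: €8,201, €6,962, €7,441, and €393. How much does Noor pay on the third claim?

Claim 1 — €8,201: deductible takes €1,300, €6,901 remains; owner's 20% is €1,380.20. Cost to owner: €2,680.20. OOP to date €2,680.20.
Claim 2 — €6,962: deductible met; 20% of €6,962 = €1,392.40. Owner pays €1,392.40; OOP now €4,072.60.
Claim 3 — €7,441: deductible already satisfied, so owner's share is 20% × €7,441 = €1,488.20. OOP would hit €5,560.80 > €5,500, so the cap limits the owner to €5,500 − €4,072.60 = €1,427.40.

€1,427.40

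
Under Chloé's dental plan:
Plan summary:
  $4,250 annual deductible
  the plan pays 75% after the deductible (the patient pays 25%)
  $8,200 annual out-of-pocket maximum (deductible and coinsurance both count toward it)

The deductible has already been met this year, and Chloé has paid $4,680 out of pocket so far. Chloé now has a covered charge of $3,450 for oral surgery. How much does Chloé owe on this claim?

$862.50

The deductible is already satisfied, so the full bill goes to coinsurance.
Coinsurance: $3,450 × 25% = $862.50.
Year-to-date out-of-pocket becomes $4,680 + $862.50 = $5,542.50, still under the $8,200 maximum, so no cap applies.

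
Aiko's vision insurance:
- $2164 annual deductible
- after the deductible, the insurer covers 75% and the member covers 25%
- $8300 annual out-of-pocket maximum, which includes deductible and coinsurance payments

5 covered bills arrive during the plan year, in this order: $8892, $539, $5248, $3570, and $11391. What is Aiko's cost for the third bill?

#1 ($8892): $2164 finishes the deductible; $6728 goes to coinsurance; coinsurance $6728 × 25% = $1682. Member owes $3846 (running OOP $3846).
#2 ($539): 25% coinsurance on $539 = $134.75. Cost to member: $134.75. OOP to date $3980.75.
#3 ($5248): deductible already satisfied, so member's share is 25% × $5248 = $1312. Member owes $1312 (running OOP $5292.75).

$1312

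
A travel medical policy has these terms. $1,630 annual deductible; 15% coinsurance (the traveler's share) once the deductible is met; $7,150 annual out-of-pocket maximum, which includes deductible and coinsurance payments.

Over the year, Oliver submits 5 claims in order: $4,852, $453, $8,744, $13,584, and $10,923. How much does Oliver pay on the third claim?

$1,311.60

Claim 1 — $4,852: $1,630 to deductible, leaving $3,222; 15% of $3,222 = $483.30. Traveler owes $2,113.30 (running OOP $2,113.30).
Claim 2 — $453: deductible already satisfied, so traveler's share is 15% × $453 = $67.95. Traveler owes $67.95 (running OOP $2,181.25).
Claim 3 — $8,744: 15% coinsurance on $8,744 = $1,311.60. Traveler owes $1,311.60 (running OOP $3,492.85).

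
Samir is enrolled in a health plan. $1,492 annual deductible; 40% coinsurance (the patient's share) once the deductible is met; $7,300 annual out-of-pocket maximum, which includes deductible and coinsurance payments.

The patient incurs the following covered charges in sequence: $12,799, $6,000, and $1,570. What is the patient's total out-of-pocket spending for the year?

$7,300

Claim 1 — $12,799: $1,492 finishes the deductible; $11,307 goes to coinsurance; coinsurance $11,307 × 40% = $4,522.80. Cost to patient: $6,014.80. OOP to date $6,014.80.
Claim 2 — $6,000: deductible already satisfied, so patient's share is 40% × $6,000 = $2,400. OOP would hit $8,414.80 > $7,300, so the cap limits the patient to $7,300 − $6,014.80 = $1,285.20.
Claim 3 — $1,570: 40% coinsurance on $1,570 = $628. OOP would hit $7,928 > $7,300, so the cap limits the patient to $7,300 − $7,300 = $0.
Total paid by the patient: $6,014.80 + $1,285.20 + $0 = $7,300.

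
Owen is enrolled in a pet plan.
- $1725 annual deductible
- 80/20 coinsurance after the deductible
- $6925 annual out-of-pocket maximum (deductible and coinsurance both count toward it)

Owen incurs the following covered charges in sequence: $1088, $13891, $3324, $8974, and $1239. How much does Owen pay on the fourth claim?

Claim 1 — $1088: all of it applies to the deductible. Owner pays $1088; OOP now $1088.
Claim 2 — $13891: $637 to deductible, leaving $13254; owner's 20% is $2650.80. Owner pays $3287.80; OOP now $4375.80.
Claim 3 — $3324: deductible met; 20% of $3324 = $664.80. Cost to owner: $664.80. OOP to date $5040.60.
Claim 4 — $8974: deductible met; 20% of $8974 = $1794.80. Owner owes $1794.80 (running OOP $6835.40).

$1794.80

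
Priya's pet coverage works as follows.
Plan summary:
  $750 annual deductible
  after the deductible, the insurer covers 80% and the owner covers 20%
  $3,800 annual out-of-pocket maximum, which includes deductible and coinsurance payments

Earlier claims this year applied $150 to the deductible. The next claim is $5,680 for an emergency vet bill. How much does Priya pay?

$150 of the $750 deductible is already met, leaving $600.
That leaves $5,680 − $600 = $5,080 for coinsurance.
Coinsurance: $5,080 × 20% = $1,016.
Owner responsibility before any cap: $600 + $1,016 = $1,616.
Total out-of-pocket so far would be $150 + $1,616 = $1,766, below the $3,800 cap — no reduction.

$1,616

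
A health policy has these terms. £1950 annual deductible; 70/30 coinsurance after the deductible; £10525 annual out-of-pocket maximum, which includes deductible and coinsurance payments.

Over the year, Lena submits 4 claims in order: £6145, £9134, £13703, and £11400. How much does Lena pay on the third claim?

£4110.90

#1 (£6145): deductible takes £1950, £4195 remains; patient's 30% is £1258.50. Patient pays £3208.50; OOP now £3208.50.
#2 (£9134): deductible already satisfied, so patient's share is 30% × £9134 = £2740.20. Patient owes £2740.20 (running OOP £5948.70).
#3 (£13703): deductible met; 30% of £13703 = £4110.90. Patient pays £4110.90; OOP now £10059.60.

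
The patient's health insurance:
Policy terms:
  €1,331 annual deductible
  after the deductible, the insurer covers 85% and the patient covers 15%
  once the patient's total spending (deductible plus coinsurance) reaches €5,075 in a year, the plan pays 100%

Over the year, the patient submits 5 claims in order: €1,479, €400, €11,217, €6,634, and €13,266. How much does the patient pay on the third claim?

Bill 1, €1,479: €1,331 finishes the deductible; €148 goes to coinsurance; coinsurance €148 × 15% = €22.20. Patient pays €1,353.20; OOP now €1,353.20.
Bill 2, €400: 15% coinsurance on €400 = €60. Patient owes €60 (running OOP €1,413.20).
Bill 3, €11,217: 15% coinsurance on €11,217 = €1,682.55. Cost to patient: €1,682.55. OOP to date €3,095.75.

€1,682.55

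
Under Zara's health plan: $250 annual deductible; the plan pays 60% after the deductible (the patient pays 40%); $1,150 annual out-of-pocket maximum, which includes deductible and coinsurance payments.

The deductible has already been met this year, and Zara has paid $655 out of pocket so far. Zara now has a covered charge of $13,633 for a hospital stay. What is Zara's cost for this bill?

$495

With the deductible met, the entire $13,633 is subject to coinsurance.
40% of $13,633 = $5,453.20 falls to the patient.
Year-to-date out-of-pocket would reach $655 + $5,453.20 = $6,108.20, above the $1,150 maximum, so the patient pays only $1,150 − $655 = $495.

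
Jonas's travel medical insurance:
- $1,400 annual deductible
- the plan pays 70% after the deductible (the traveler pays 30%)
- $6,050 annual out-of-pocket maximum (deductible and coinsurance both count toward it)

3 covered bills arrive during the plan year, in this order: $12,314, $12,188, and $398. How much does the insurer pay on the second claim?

$10,812.20

Claim 1 — $12,314: $1,400 finishes the deductible; $10,914 goes to coinsurance; coinsurance $10,914 × 30% = $3,274.20. Cost to traveler: $4,674.20. OOP to date $4,674.20. Plan pays $12,314 − $4,674.20 = $7,639.80.
Claim 2 — $12,188: deductible met; 30% of $12,188 = $3,656.40. OOP would hit $8,330.60 > $6,050, so the cap limits the traveler to $6,050 − $4,674.20 = $1,375.80. Plan pays $12,188 − $1,375.80 = $10,812.20.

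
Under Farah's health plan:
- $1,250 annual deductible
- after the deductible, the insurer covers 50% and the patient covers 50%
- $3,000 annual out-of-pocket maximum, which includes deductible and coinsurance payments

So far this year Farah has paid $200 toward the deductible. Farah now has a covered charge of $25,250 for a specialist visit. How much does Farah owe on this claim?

Remaining deductible: $1,250 − $200 = $1,050.
After the $1,050 deductible portion, $25,250 − $1,050 = $24,200 is subject to coinsurance.
50% of $24,200 = $12,100 falls to the patient.
That puts the patient's cost at $1,050 + $12,100 = $13,150 before any cap.
That would bring total out-of-pocket to $13,350, past the $3,000 cap. The patient is capped at $3,000 − $200 = $2,800 on this claim.

$2,800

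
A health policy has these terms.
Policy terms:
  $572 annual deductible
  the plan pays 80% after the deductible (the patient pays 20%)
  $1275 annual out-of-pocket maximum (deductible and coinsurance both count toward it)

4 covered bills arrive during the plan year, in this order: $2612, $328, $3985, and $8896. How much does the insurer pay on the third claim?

Claim 1 ($2612): deductible takes $572, $2040 remains; coinsurance $2040 × 20% = $408. Cost to patient: $980. OOP to date $980. Insurer: $2612 − $980 = $1632.
Claim 2 ($328): deductible already satisfied, so patient's share is 20% × $328 = $65.60. Patient owes $65.60 (running OOP $1045.60). Insurer: $328 − $65.60 = $262.40.
Claim 3 ($3985): deductible met; 20% of $3985 = $797. That would push OOP to $1842.60, over the $1275 cap, so patient pays $1275 − $1045.60 = $229.40. Insurer: $3985 − $229.40 = $3755.60.

$3755.60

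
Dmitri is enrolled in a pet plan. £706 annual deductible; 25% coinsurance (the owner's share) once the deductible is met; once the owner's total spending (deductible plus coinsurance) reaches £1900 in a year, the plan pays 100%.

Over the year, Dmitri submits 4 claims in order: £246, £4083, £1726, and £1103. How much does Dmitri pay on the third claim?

Claim 1 — £246: all of it applies to the deductible. Owner owes £246 (running OOP £246).
Claim 2 — £4083: £460 to deductible, leaving £3623; coinsurance £3623 × 25% = £905.75. Owner owes £1365.75 (running OOP £1611.75).
Claim 3 — £1726: 25% coinsurance on £1726 = £431.50. OOP would hit £2043.25 > £1900, so the cap limits the owner to £1900 − £1611.75 = £288.25.

£288.25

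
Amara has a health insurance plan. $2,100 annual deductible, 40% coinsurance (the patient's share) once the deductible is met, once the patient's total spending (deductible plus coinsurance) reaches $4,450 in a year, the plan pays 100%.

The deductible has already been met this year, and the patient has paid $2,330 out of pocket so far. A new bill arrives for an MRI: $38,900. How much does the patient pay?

The deductible is already satisfied, so the full bill goes to coinsurance.
40% of $38,900 = $15,560 falls to the patient.
Adding $15,560 to the $2,330 already spent would give $17,890, which exceeds the $4,450 cap; the patient pays just $4,450 − $2,330 = $2,120.

$2,120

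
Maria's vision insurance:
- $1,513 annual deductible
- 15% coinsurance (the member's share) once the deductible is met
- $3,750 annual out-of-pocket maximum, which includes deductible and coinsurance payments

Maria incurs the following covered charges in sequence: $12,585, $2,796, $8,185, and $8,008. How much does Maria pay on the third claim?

$156.80

Claim 1 ($12,585): $1,513 to deductible, leaving $11,072; member's 15% is $1,660.80. Cost to member: $3,173.80. OOP to date $3,173.80.
Claim 2 ($2,796): deductible met; 15% of $2,796 = $419.40. Member pays $419.40; OOP now $3,593.20.
Claim 3 ($8,185): deductible already satisfied, so member's share is 15% × $8,185 = $1,227.75. OOP would hit $4,820.95 > $3,750, so the cap limits the member to $3,750 − $3,593.20 = $156.80.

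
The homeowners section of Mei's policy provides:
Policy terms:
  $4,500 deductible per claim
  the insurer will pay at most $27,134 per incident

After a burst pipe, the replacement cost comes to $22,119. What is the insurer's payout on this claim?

Subtract the deductible: $22,119 − $4,500 = $17,619.
$17,619 is within the $27,134 limit, so the insurer pays $17,619.

$17,619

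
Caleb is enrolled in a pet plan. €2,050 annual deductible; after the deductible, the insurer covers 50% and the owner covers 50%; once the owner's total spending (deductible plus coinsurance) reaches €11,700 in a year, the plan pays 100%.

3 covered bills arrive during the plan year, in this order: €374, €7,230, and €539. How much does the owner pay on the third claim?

Claim 1 (€374): fully absorbed by the deductible. Owner owes €374 (running OOP €374).
Claim 2 (€7,230): deductible takes €1,676, €5,554 remains; 50% of €5,554 = €2,777. Cost to owner: €4,453. OOP to date €4,827.
Claim 3 (€539): deductible already satisfied, so owner's share is 50% × €539 = €269.50. Owner pays €269.50; OOP now €5,096.50.

€269.50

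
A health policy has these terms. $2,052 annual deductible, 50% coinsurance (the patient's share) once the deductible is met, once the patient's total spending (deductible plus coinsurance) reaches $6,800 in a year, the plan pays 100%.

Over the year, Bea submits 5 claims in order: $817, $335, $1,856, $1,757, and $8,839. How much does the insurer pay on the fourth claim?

Claim 1 ($817): entire amount goes to the deductible. Patient pays $817; OOP now $817. Plan pays $817 − $817 = $0.
Claim 2 ($335): entire amount goes to the deductible. Cost to patient: $335. OOP to date $1,152. Insurer: $335 − $335 = $0.
Claim 3 ($1,856): $900 to deductible, leaving $956; 50% of $956 = $478. Cost to patient: $1,378. OOP to date $2,530. Plan pays $1,856 − $1,378 = $478.
Claim 4 ($1,757): deductible already satisfied, so patient's share is 50% × $1,757 = $878.50. Patient pays $878.50; OOP now $3,408.50. Insurer: $1,757 − $878.50 = $878.50.

$878.50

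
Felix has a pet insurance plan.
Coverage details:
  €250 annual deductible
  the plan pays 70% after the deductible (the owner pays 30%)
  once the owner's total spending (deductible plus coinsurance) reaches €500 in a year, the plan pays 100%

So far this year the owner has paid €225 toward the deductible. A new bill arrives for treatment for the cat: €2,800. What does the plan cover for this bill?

Deductible still to meet: €250 − €225 = €25.
That leaves €2,800 − €25 = €2,775 for coinsurance.
Owner's 30% share of €2,775 is €832.50.
So the owner owes €25 + €832.50 = €857.50 before any cap.
Adding €857.50 to the €225 already spent would give €1,082.50, which exceeds the €500 cap; the owner pays just €500 − €225 = €275.
The insurer covers the remainder: €2,800 − €275 = €2,525.

€2,525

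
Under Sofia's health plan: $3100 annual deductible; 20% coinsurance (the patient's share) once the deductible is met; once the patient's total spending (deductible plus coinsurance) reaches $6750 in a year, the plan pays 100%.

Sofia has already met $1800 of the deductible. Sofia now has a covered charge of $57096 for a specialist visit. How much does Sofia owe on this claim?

$4950

Deductible still to meet: $3100 − $1800 = $1300.
The remaining $55796 (= $57096 − $1300) moves to coinsurance.
Coinsurance: $55796 × 20% = $11159.20.
Patient responsibility before any cap: $1300 + $11159.20 = $12459.20.
That would bring total out-of-pocket to $14259.20, past the $6750 cap. The patient is capped at $6750 − $1800 = $4950 on this claim.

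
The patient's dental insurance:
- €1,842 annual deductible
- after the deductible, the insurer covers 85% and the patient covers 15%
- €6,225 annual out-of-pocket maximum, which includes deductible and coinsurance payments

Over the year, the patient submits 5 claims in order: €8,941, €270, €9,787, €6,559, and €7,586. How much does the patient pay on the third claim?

Claim 1 (€8,941): €1,842 finishes the deductible; €7,099 goes to coinsurance; 15% of €7,099 = €1,064.85. Patient owes €2,906.85 (running OOP €2,906.85).
Claim 2 (€270): deductible met; 15% of €270 = €40.50. Cost to patient: €40.50. OOP to date €2,947.35.
Claim 3 (€9,787): deductible already satisfied, so patient's share is 15% × €9,787 = €1,468.05. Cost to patient: €1,468.05. OOP to date €4,415.40.

€1,468.05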